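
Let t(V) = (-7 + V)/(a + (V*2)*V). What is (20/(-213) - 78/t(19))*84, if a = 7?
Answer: -28260974/71 ≈ -3.9804e+5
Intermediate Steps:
t(V) = (-7 + V)/(7 + 2*V²) (t(V) = (-7 + V)/(7 + (V*2)*V) = (-7 + V)/(7 + (2*V)*V) = (-7 + V)/(7 + 2*V²))
(20/(-213) - 78/t(19))*84 = (20/(-213) - 78*(7 + 2*19²)/(-7 + 19))*84 = (20*(-1/213) - 78/(12/(7 + 2*361)))*84 = (-20/213 - 78/(12/(7 + 722)))*84 = (-20/213 - 78/(12/729))*84 = (-20/213 - 78/((1/729)*12))*84 = (-20/213 - 78/4/243)*84 = (-20/213 - 78*243/4)*84 = (-20/213 - 9477/2)*84 = -2018641/426*84 = -28260974/71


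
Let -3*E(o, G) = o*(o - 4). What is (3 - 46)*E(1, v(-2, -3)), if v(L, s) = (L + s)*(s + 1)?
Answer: -43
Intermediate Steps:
v(L, s) = (1 + s)*(L + s) (v(L, s) = (L + s)*(1 + s) = (1 + s)*(L + s))
E(o, G) = -o*(-4 + o)/3 (E(o, G) = -o*(o - 4)/3 = -o*(-4 + o)/3)
(3 - 46)*E(1, v(-2, -3)) = (3 - 46)*((1/3)*1*(4 - 1*1)) = -43*(4 - 1)/3 = -43*3/3 = -43*1 = -43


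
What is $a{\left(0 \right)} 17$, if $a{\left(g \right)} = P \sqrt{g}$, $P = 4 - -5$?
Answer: $0$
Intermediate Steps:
$P = 9$ ($P = 4 + 5 = 9$)
$a{\left(g \right)} = 9 \sqrt{g}$
$a{\left(0 \right)} 17 = 9 \sqrt{0} \cdot 17 = 9 \cdot 0 \cdot 17 = 0 \cdot 17 = 0$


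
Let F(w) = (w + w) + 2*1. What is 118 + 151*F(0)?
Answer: 420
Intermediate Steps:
F(w) = 2 + 2*w (F(w) = 2*w + 2 = 2 + 2*w)
118 + 151*F(0) = 118 + 151*(2 + 2*0) = 118 + 151*(2 + 0) = 118 + 151*2 = 118 + 302 = 420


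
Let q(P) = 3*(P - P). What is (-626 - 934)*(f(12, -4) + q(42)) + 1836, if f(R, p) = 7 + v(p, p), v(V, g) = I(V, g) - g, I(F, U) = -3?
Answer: -10644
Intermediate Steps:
q(P) = 0 (q(P) = 3*0 = 0)
v(V, g) = -3 - g
f(R, p) = 4 - p (f(R, p) = 7 + (-3 - p) = 4 - p)
(-626 - 934)*(f(12, -4) + q(42)) + 1836 = (-626 - 934)*((4 - 1*(-4)) + 0) + 1836 = -1560*((4 + 4) + 0) + 1836 = -1560*(8 + 0) + 1836 = -1560*8 + 1836 = -12480 + 1836 = -10644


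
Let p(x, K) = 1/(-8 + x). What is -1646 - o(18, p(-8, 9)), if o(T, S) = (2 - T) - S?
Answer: -26081/16 ≈ -1630.1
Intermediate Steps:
o(T, S) = 2 - S - T
-1646 - o(18, p(-8, 9)) = -1646 - (2 - 1/(-8 - 8) - 1*18) = -1646 - (2 - 1/(-16) - 18) = -1646 - (2 - 1*(-1/16) - 18) = -1646 - (2 + 1/16 - 18) = -1646 - 1*(-255/16) = -1646 + 255/16 = -26081/16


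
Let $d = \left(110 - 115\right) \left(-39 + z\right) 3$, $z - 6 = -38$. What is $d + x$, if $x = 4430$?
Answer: $5495$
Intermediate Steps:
$z = -32$ ($z = 6 - 38 = -32$)
$d = 1065$ ($d = \left(110 - 115\right) \left(-39 - 32\right) 3 = \left(-5\right) \left(-71\right) 3 = 355 \cdot 3 = 1065$)
$d + x = 1065 + 4430 = 5495$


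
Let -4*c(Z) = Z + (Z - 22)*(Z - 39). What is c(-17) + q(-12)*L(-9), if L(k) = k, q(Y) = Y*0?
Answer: -2167/4 ≈ -541.75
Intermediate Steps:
q(Y) = 0
c(Z) = -Z/4 - (-39 + Z)*(-22 + Z)/4 (c(Z) = -(Z + (Z - 22)*(Z - 39))/4 = -(Z + (-22 + Z)*(-39 + Z))/4 = -(Z + (-39 + Z)*(-22 + Z))/4 = -Z/4 - (-39 + Z)*(-22 + Z)/4)
c(-17) + q(-12)*L(-9) = (-429/2 + 15*(-17) - 1/4*(-17)**2) + 0*(-9) = (-429/2 - 255 - 1/4*289) + 0 = (-429/2 - 255 - 289/4) + 0 = -2167/4 + 0 = -2167/4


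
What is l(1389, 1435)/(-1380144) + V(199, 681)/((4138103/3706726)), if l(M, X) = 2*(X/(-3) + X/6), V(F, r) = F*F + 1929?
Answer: 637379477590274765/17133534080496 ≈ 37201.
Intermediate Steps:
V(F, r) = 1929 + F² (V(F, r) = F² + 1929 = 1929 + F²)
l(M, X) = -X/3 (l(M, X) = 2*(X*(-⅓) + X*(⅙)) = 2*(-X/3 + X/6) = 2*(-X/6) = -X/3)
l(1389, 1435)/(-1380144) + V(199, 681)/((4138103/3706726)) = -⅓*1435/(-1380144) + (1929 + 199²)/((4138103/3706726)) = -1435/3*(-1/1380144) + (1929 + 39601)/((4138103*(1/3706726))) = 1435/4140432 + 41530/(4138103/3706726) = 1435/4140432 + 41530*(3706726/4138103) = 1435/4140432 + 153940330780/4138103 = 637379477590274765/17133534080496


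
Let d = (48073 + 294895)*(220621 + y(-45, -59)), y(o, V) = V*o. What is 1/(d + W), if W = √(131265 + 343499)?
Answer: 19144130792/1465990975124810070365 - √118691/2931981950249620140730 ≈ 1.3059e-11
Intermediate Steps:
d = 76576523168 (d = (48073 + 294895)*(220621 - 59*(-45)) = 342968*(220621 + 2655) = 342968*223276 = 76576523168)
W = 2*√118691 (W = √474764 = 2*√118691 ≈ 689.03)
1/(d + W) = 1/(76576523168 + 2*√118691)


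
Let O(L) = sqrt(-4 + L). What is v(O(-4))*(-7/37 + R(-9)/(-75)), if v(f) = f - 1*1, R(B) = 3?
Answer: 212/925 - 424*I*sqrt(2)/925 ≈ 0.22919 - 0.64824*I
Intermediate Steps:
v(f) = -1 + f (v(f) = f - 1 = -1 + f)
v(O(-4))*(-7/37 + R(-9)/(-75)) = (-1 + sqrt(-4 - 4))*(-7/37 + 3/(-75)) = (-1 + sqrt(-8))*(-7*1/37 + 3*(-1/75)) = (-1 + 2*I*sqrt(2))*(-7/37 - 1/25) = (-1 + 2*I*sqrt(2))*(-212/925) = 212/925 - 424*I*sqrt(2)/925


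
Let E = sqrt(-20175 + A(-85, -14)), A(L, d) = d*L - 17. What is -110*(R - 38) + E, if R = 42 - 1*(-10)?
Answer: -1540 + I*sqrt(19002) ≈ -1540.0 + 137.85*I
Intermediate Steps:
R = 52 (R = 42 + 10 = 52)
A(L, d) = -17 + L*d (A(L, d) = L*d - 17 = -17 + L*d)
E = I*sqrt(19002) (E = sqrt(-20175 + (-17 - 85*(-14))) = sqrt(-20175 + (-17 + 1190)) = sqrt(-20175 + 1173) = sqrt(-19002) = I*sqrt(19002) ≈ 137.85*I)
-110*(R - 38) + E = -110*(52 - 38) + I*sqrt(19002) = -110*14 + I*sqrt(19002) = -1540 + I*sqrt(19002)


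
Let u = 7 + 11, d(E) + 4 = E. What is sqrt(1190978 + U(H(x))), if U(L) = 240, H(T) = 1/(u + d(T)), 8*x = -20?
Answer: sqrt(1191218) ≈ 1091.4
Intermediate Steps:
x = -5/2 (x = (1/8)*(-20) = -5/2 ≈ -2.5000)
d(E) = -4 + E
u = 18
H(T) = 1/(14 + T) (H(T) = 1/(18 + (-4 + T)) = 1/(14 + T))
sqrt(1190978 + U(H(x))) = sqrt(1190978 + 240) = sqrt(1191218)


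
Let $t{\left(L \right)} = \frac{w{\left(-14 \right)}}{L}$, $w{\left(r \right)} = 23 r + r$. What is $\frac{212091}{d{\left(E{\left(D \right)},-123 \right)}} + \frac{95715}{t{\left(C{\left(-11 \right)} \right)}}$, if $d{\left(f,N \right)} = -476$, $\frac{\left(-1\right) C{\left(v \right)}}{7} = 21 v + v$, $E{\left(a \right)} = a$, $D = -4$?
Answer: $- \frac{459824277}{952} \approx -4.8301 \cdot 10^{5}$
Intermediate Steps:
$C{\left(v \right)} = - 154 v$ ($C{\left(v \right)} = - 7 \left(21 v + v\right) = - 7 \cdot 22 v = - 154 v$)
$w{\left(r \right)} = 24 r$
$t{\left(L \right)} = - \frac{336}{L}$ ($t{\left(L \right)} = \frac{24 \left(-14\right)}{L} = - \frac{336}{L}$)
$\frac{212091}{d{\left(E{\left(D \right)},-123 \right)}} + \frac{95715}{t{\left(C{\left(-11 \right)} \right)}} = \frac{212091}{-476} + \frac{95715}{\left(-336\right) \frac{1}{\left(-154\right) \left(-11\right)}} = 212091 \left(- \frac{1}{476}\right) + \frac{95715}{\left(-336\right) \frac{1}{1694}} = - \frac{212091}{476} + \frac{95715}{\left(-336\right) \frac{1}{1694}} = - \frac{212091}{476} + \frac{95715}{- \frac{24}{121}} = - \frac{212091}{476} + 95715 \left(- \frac{121}{24}\right) = - \frac{212091}{476} - \frac{3860505}{8} = - \frac{459824277}{952}$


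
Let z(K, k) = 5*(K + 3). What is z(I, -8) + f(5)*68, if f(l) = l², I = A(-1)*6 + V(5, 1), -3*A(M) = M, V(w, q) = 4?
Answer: 1745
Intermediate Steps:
A(M) = -M/3
I = 6 (I = -⅓*(-1)*6 + 4 = (⅓)*6 + 4 = 2 + 4 = 6)
z(K, k) = 15 + 5*K (z(K, k) = 5*(3 + K) = 15 + 5*K)
z(I, -8) + f(5)*68 = (15 + 5*6) + 5²*68 = (15 + 30) + 25*68 = 45 + 1700 = 1745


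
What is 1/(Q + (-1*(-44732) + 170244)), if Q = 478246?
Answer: 1/693222 ≈ 1.4425e-6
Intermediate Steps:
1/(Q + (-1*(-44732) + 170244)) = 1/(478246 + (-1*(-44732) + 170244)) = 1/(478246 + (44732 + 170244)) = 1/(478246 + 214976) = 1/693222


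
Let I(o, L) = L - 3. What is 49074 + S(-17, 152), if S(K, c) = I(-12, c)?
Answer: 49223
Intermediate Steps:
I(o, L) = -3 + L
S(K, c) = -3 + c
49074 + S(-17, 152) = 49074 + (-3 + 152) = 49074 + 149 = 49223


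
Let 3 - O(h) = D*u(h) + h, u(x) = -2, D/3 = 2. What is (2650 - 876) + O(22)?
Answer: 1767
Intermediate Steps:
D = 6 (D = 3*2 = 6)
O(h) = 15 - h (O(h) = 3 - (6*(-2) + h) = 3 - (-12 + h) = 3 + (12 - h) = 15 - h)
(2650 - 876) + O(22) = (2650 - 876) + (15 - 1*22) = 1774 + (15 - 22) = 1774 - 7 = 1767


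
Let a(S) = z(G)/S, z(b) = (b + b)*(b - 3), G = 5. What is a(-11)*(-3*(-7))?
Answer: -420/11 ≈ -38.182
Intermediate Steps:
z(b) = 2*b*(-3 + b) (z(b) = (2*b)*(-3 + b) = 2*b*(-3 + b))
a(S) = 20/S (a(S) = (2*5*(-3 + 5))/S = (2*5*2)/S = 20/S)
a(-11)*(-3*(-7)) = (20/(-11))*(-3*(-7)) = (20*(-1/11))*21 = -20/11*21 = -420/11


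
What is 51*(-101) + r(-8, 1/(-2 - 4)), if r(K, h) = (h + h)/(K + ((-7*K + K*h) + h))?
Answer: -1519547/295 ≈ -5151.0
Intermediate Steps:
r(K, h) = 2*h/(h - 6*K + K*h) (r(K, h) = (2*h)/(K + (h - 7*K + K*h)) = (2*h)/(h - 6*K + K*h) = 2*h/(h - 6*K + K*h))
51*(-101) + r(-8, 1/(-2 - 4)) = 51*(-101) + 2/((-2 - 4)*(1/(-2 - 4) - 6*(-8) - 8/(-2 - 4))) = -5151 + 2/(-6*(1/(-6) + 48 - 8/(-6))) = -5151 + 2*(-1/6)/(-1/6 + 48 - 8*(-1/6)) = -5151 + 2*(-1/6)/(-1/6 + 48 + 4/3) = -5151 + 2*(-1/6)/(295/6) = -5151 + 2*(-1/6)*(6/295) = -5151 - 2/295 = -1519547/295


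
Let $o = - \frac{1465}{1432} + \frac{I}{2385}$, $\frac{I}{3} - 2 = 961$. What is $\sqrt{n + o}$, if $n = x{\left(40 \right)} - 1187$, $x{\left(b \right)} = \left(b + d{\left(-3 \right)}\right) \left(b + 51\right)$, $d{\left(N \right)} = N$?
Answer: $\frac{\sqrt{78489541544890}}{189740} \approx 46.693$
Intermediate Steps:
$I = 2889$ ($I = 6 + 3 \cdot 961 = 6 + 2883 = 2889$)
$o = \frac{71447}{379480}$ ($o = - \frac{1465}{1432} + \frac{2889}{2385} = \left(-1465\right) \frac{1}{1432} + 2889 \cdot \frac{1}{2385} = - \frac{1465}{1432} + \frac{321}{265} = \frac{71447}{379480} \approx 0.18828$)
$x{\left(b \right)} = \left(-3 + b\right) \left(51 + b\right)$ ($x{\left(b \right)} = \left(b - 3\right) \left(b + 51\right) = \left(-3 + b\right) \left(51 + b\right)$)
$n = 2180$ ($n = \left(-153 + 40^{2} + 48 \cdot 40\right) - 1187 = \left(-153 + 1600 + 1920\right) - 1187 = 3367 - 1187 = 2180$)
$\sqrt{n + o} = \sqrt{2180 + \frac{71447}{379480}} = \sqrt{\frac{827337847}{379480}} = \frac{\sqrt{78489541544890}}{189740}$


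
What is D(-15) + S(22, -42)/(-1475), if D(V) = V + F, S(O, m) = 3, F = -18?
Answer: -48678/1475 ≈ -33.002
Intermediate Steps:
D(V) = -18 + V (D(V) = V - 18 = -18 + V)
D(-15) + S(22, -42)/(-1475) = (-18 - 15) + 3/(-1475) = -33 + 3*(-1/1475) = -33 - 3/1475 = -48678/1475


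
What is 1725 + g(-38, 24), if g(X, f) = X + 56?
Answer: 1743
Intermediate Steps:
g(X, f) = 56 + X
1725 + g(-38, 24) = 1725 + (56 - 38) = 1725 + 18 = 1743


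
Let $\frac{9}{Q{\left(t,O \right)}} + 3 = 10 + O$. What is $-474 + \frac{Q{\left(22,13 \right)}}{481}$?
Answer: $- \frac{4559871}{9620} \approx -474.0$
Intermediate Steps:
$Q{\left(t,O \right)} = \frac{9}{7 + O}$ ($Q{\left(t,O \right)} = \frac{9}{-3 + \left(10 + O\right)} = \frac{9}{7 + O}$)
$-474 + \frac{Q{\left(22,13 \right)}}{481} = -474 + \frac{9 \frac{1}{7 + 13}}{481} = -474 + \frac{9}{20} \cdot \frac{1}{481} = -474 + \frac{9}{9620} = - \frac{4559871}{9620}$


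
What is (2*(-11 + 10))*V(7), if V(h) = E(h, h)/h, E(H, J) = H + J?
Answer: -4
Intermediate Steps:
V(h) = 2 (V(h) = (h + h)/h = (2*h)/h = 2)
(2*(-11 + 10))*V(7) = (2*(-11 + 10))*2 = (2*(-1))*2 = -2*2 = -4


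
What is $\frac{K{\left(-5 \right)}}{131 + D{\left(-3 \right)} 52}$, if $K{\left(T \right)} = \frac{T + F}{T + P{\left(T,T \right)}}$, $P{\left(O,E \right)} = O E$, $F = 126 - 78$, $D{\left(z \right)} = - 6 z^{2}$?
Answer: $- \frac{43}{53540} \approx -0.00080314$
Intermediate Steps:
$F = 48$
$P{\left(O,E \right)} = E O$
$K{\left(T \right)} = \frac{48 + T}{T + T^{2}}$ ($K{\left(T \right)} = \frac{T + 48}{T + T T} = \frac{48 + T}{T + T^{2}}$)
$\frac{K{\left(-5 \right)}}{131 + D{\left(-3 \right)} 52} = \frac{\frac{1}{-5} \frac{1}{1 - 5} \left(48 - 5\right)}{131 + - 6 \left(-3\right)^{2} \cdot 52} = \frac{\left(- \frac{1}{5}\right) \frac{1}{-4} \cdot 43}{131 + \left(-6\right) 9 \cdot 52} = \frac{\left(- \frac{1}{5}\right) \left(- \frac{1}{4}\right) 43}{131 - 2808} = \frac{43}{20 \left(131 - 2808\right)} = \frac{43}{20 \left(-2677\right)} = \frac{43}{20} \left(- \frac{1}{2677}\right) = - \frac{43}{53540}$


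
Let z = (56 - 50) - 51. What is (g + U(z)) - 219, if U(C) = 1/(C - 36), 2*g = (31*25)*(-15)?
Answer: -977105/162 ≈ -6031.5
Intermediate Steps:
z = -45 (z = 6 - 51 = -45)
g = -11625/2 (g = ((31*25)*(-15))/2 = (775*(-15))/2 = (½)*(-11625) = -11625/2 ≈ -5812.5)
U(C) = 1/(-36 + C)
(g + U(z)) - 219 = (-11625/2 + 1/(-36 - 45)) - 219 = (-11625/2 + 1/(-81)) - 219 = (-11625/2 - 1/81) - 219 = -941627/162 - 219 = -977105/162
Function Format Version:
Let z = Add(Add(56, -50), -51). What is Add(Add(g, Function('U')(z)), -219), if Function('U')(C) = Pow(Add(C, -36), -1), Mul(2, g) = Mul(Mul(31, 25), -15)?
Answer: Rational(-977105, 162) ≈ -6031.5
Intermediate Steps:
z = -45 (z = Add(6, -51) = -45)
g = Rational(-11625, 2) (g = Mul(Rational(1, 2), Mul(Mul(31, 25), -15)) = Mul(Rational(1, 2), Mul(775, -15)) = Mul(Rational(1, 2), -11625) = Rational(-11625, 2) ≈ -5812.5)
Function('U')(C) = Pow(Add(-36, C), -1)
Add(Add(g, Function('U')(z)), -219) = Add(Add(Rational(-11625, 2), Pow(Add(-36, -45), -1)), -219) = Add(Add(Rational(-11625, 2), Pow(-81, -1)), -219) = Add(Add(Rational(-11625, 2), Rational(-1, 81)), -219) = Add(Rational(-941627, 162), -219) = Rational(-977105, 162)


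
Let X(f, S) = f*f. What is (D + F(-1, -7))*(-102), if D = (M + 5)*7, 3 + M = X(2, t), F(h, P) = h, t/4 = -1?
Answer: -4182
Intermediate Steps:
t = -4 (t = 4*(-1) = -4)
X(f, S) = f²
M = 1 (M = -3 + 2² = -3 + 4 = 1)
D = 42 (D = (1 + 5)*7 = 6*7 = 42)
(D + F(-1, -7))*(-102) = (42 - 1)*(-102) = 41*(-102) = -4182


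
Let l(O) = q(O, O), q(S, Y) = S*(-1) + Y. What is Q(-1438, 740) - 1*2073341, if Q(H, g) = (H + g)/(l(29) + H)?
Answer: -1490731830/719 ≈ -2.0733e+6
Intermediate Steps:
q(S, Y) = Y - S (q(S, Y) = -S + Y = Y - S)
l(O) = 0 (l(O) = O - O = 0)
Q(H, g) = (H + g)/H (Q(H, g) = (H + g)/(0 + H) = (H + g)/H)
Q(-1438, 740) - 1*2073341 = (-1438 + 740)/(-1438) - 1*2073341 = -1/1438*(-698) - 2073341 = 349/719 - 2073341 = -1490731830/719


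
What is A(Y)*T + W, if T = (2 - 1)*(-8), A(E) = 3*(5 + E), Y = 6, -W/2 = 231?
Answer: -726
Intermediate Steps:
W = -462 (W = -2*231 = -462)
A(E) = 15 + 3*E
T = -8 (T = 1*(-8) = -8)
A(Y)*T + W = (15 + 3*6)*(-8) - 462 = (15 + 18)*(-8) - 462 = 33*(-8) - 462 = -264 - 462 = -726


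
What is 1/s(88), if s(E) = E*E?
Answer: 1/7744 ≈ 0.00012913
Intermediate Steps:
s(E) = E²
1/s(88) = 1/(88²) = 1/7744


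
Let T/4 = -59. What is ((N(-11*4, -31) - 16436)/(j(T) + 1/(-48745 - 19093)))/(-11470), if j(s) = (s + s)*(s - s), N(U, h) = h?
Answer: -558544173/5735 ≈ -97392.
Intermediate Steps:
T = -236 (T = 4*(-59) = -236)
j(s) = 0 (j(s) = (2*s)*0 = 0)
((N(-11*4, -31) - 16436)/(j(T) + 1/(-48745 - 19093)))/(-11470) = ((-31 - 16436)/(0 + 1/(-48745 - 19093)))/(-11470) = -16467/(0 + 1/(-67838))*(-1/11470) = -16467/(0 - 1/67838)*(-1/11470) = -16467/(-1/67838)*(-1/11470) = -16467*(-67838)*(-1/11470) = 1117088346*(-1/11470) = -558544173/5735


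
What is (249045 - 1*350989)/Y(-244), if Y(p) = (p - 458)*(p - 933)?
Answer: -50972/413127 ≈ -0.12338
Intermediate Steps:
Y(p) = (-933 + p)*(-458 + p) (Y(p) = (-458 + p)*(-933 + p) = (-933 + p)*(-458 + p))
(249045 - 1*350989)/Y(-244) = (249045 - 1*350989)/(427314 + (-244)² - 1391*(-244)) = (249045 - 350989)/(427314 + 59536 + 339404) = -101944/826254 = -101944*1/826254 = -50972/413127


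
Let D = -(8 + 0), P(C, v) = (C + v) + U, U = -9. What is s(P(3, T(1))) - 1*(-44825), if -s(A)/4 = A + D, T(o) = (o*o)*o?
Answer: 44877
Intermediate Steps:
T(o) = o³ (T(o) = o²*o = o³)
P(C, v) = -9 + C + v (P(C, v) = (C + v) - 9 = -9 + C + v)
D = -8 (D = -1*8 = -8)
s(A) = 32 - 4*A (s(A) = -4*(A - 8) = -4*(-8 + A) = 32 - 4*A)
s(P(3, T(1))) - 1*(-44825) = (32 - 4*(-9 + 3 + 1³)) - 1*(-44825) = (32 - 4*(-9 + 3 + 1)) + 44825 = (32 - 4*(-5)) + 44825 = (32 + 20) + 44825 = 52 + 44825 = 44877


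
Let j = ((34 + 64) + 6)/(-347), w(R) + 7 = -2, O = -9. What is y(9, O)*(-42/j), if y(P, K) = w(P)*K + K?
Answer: 131166/13 ≈ 10090.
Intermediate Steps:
w(R) = -9 (w(R) = -7 - 2 = -9)
y(P, K) = -8*K (y(P, K) = -9*K + K = -8*K)
j = -104/347 (j = (98 + 6)*(-1/347) = 104*(-1/347) = -104/347 ≈ -0.29971)
y(9, O)*(-42/j) = (-8*(-9))*(-42/(-104/347)) = 72*(-42*(-347/104)) = 72*(7287/52) = 131166/13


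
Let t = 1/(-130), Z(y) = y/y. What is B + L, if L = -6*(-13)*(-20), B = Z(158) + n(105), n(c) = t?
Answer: -202671/130 ≈ -1559.0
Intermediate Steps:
Z(y) = 1
t = -1/130 ≈ -0.0076923
n(c) = -1/130
B = 129/130 (B = 1 - 1/130 = 129/130 ≈ 0.99231)
L = -1560 (L = 78*(-20) = -1560)
B + L = 129/130 - 1560 = -202671/130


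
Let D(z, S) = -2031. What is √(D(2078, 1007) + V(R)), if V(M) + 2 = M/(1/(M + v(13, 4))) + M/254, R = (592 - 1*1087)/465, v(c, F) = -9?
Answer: I*√125381751014/7874 ≈ 44.97*I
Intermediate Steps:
R = -33/31 (R = (592 - 1087)*(1/465) = -495*1/465 = -33/31 ≈ -1.0645)
V(M) = -2 + M/254 + M*(-9 + M) (V(M) = -2 + (M/(1/(M - 9)) + M/254) = -2 + (M/(1/(-9 + M)) + M*(1/254)) = -2 + (M*(-9 + M) + M/254) = -2 + (M/254 + M*(-9 + M)) = -2 + M/254 + M*(-9 + M))
√(D(2078, 1007) + V(R)) = √(-2031 + (-2 + (-33/31)² - 2285/254*(-33/31))) = √(-2031 + (-2 + 1089/961 + 75405/7874)) = √(-2031 + 2125973/244094) = √(-493628941/244094) = I*√125381751014/7874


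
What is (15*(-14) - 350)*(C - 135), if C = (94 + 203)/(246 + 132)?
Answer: 75160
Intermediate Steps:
C = 11/14 (C = 297/378 = 297*(1/378) = 11/14 ≈ 0.78571)
(15*(-14) - 350)*(C - 135) = (15*(-14) - 350)*(11/14 - 135) = (-210 - 350)*(-1879/14) = -560*(-1879/14) = 75160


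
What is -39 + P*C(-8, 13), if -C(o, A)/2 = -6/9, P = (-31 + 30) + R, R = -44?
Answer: -99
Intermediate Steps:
P = -45 (P = (-31 + 30) - 44 = -1 - 44 = -45)
C(o, A) = 4/3 (C(o, A) = -(-12)/9 = -2*(-2/3) = 4/3)
-39 + P*C(-8, 13) = -39 - 45*4/3 = -39 - 60 = -99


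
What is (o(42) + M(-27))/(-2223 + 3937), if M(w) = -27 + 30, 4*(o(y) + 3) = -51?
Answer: -51/6856 ≈ -0.0074387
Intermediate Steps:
o(y) = -63/4 (o(y) = -3 + (¼)*(-51) = -3 - 51/4 = -63/4)
M(w) = 3
(o(42) + M(-27))/(-2223 + 3937) = (-63/4 + 3)/(-2223 + 3937) = -51/4/1714 = -51/4*1/1714 = -51/6856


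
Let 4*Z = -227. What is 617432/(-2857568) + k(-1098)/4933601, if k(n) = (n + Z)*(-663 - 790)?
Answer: 109275771057/881131271398 ≈ 0.12402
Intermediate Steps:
Z = -227/4 (Z = (¼)*(-227) = -227/4 ≈ -56.750)
k(n) = 329831/4 - 1453*n (k(n) = (n - 227/4)*(-663 - 790) = (-227/4 + n)*(-1453) = 329831/4 - 1453*n)
617432/(-2857568) + k(-1098)/4933601 = 617432/(-2857568) + (329831/4 - 1453*(-1098))/4933601 = 617432*(-1/2857568) + (329831/4 + 1595394)*(1/4933601) = -77179/357196 + (6711407/4)*(1/4933601) = -77179/357196 + 6711407/19734404 = 109275771057/881131271398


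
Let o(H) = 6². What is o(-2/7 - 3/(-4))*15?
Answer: 540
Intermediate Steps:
o(H) = 36
o(-2/7 - 3/(-4))*15 = 36*15 = 540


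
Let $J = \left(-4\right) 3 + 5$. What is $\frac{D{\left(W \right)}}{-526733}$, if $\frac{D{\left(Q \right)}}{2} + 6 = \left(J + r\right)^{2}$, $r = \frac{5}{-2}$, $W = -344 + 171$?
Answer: $- \frac{337}{1053466} \approx -0.0003199$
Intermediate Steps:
$W = -173$
$J = -7$ ($J = -12 + 5 = -7$)
$r = - \frac{5}{2}$ ($r = 5 \left(- \frac{1}{2}\right) = - \frac{5}{2} \approx -2.5$)
$D{\left(Q \right)} = \frac{337}{2}$ ($D{\left(Q \right)} = -12 + 2 \left(-7 - \frac{5}{2}\right)^{2} = -12 + 2 \left(- \frac{19}{2}\right)^{2} = -12 + 2 \cdot \frac{361}{4} = -12 + \frac{361}{2} = \frac{337}{2}$)
$\frac{D{\left(W \right)}}{-526733} = \frac{337}{2 \left(-526733\right)} = \frac{337}{2} \left(- \frac{1}{526733}\right) = - \frac{337}{1053466}$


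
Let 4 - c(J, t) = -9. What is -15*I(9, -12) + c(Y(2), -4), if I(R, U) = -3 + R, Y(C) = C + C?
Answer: -77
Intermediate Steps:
Y(C) = 2*C
c(J, t) = 13 (c(J, t) = 4 - 1*(-9) = 4 + 9 = 13)
-15*I(9, -12) + c(Y(2), -4) = -15*(-3 + 9) + 13 = -15*6 + 13 = -90 + 13 = -77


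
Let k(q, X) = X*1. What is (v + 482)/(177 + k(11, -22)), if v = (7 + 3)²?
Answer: 582/155 ≈ 3.7548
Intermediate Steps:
v = 100 (v = 10² = 100)
k(q, X) = X
(v + 482)/(177 + k(11, -22)) = (100 + 482)/(177 - 22) = 582/155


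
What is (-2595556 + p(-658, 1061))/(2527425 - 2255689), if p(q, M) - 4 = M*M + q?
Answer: -1470489/271736 ≈ -5.4115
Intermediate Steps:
p(q, M) = 4 + q + M**2 (p(q, M) = 4 + (M*M + q) = 4 + (M**2 + q) = 4 + (q + M**2) = 4 + q + M**2)
(-2595556 + p(-658, 1061))/(2527425 - 2255689) = (-2595556 + (4 - 658 + 1061**2))/(2527425 - 2255689) = (-2595556 + (4 - 658 + 1125721))/271736 = (-2595556 + 1125067)*(1/271736) = -1470489*1/271736 = -1470489/271736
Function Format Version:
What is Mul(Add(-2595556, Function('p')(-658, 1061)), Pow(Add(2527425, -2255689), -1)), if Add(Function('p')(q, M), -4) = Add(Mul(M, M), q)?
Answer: Rational(-1470489, 271736) ≈ -5.4115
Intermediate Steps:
Function('p')(q, M) = Add(4, q, Pow(M, 2)) (Function('p')(q, M) = Add(4, Add(Mul(M, M), q)) = Add(4, Add(Pow(M, 2), q)) = Add(4, Add(q, Pow(M, 2))) = Add(4, q, Pow(M, 2)))
Mul(Add(-2595556, Function('p')(-658, 1061)), Pow(Add(2527425, -2255689), -1)) = Mul(Add(-2595556, Add(4, -658, Pow(1061, 2))), Pow(Add(2527425, -2255689), -1)) = Mul(Add(-2595556, Add(4, -658, 1125721)), Pow(271736, -1)) = Mul(Add(-2595556, 1125067), Rational(1, 271736)) = Mul(-1470489, Rational(1, 271736)) = Rational(-1470489, 271736)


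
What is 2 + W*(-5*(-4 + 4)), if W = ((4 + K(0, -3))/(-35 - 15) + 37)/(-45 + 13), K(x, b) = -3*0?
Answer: 2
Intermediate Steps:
K(x, b) = 0
W = -923/800 (W = ((4 + 0)/(-35 - 15) + 37)/(-45 + 13) = (4/(-50) + 37)/(-32) = (4*(-1/50) + 37)*(-1/32) = (-2/25 + 37)*(-1/32) = (923/25)*(-1/32) = -923/800 ≈ -1.1537)
2 + W*(-5*(-4 + 4)) = 2 - (-923)*(-4 + 4)/160 = 2 - (-923)*0/160 = 2 - 923/800*0 = 2 + 0 = 2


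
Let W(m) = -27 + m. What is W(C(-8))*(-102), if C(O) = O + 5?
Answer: 3060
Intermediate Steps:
C(O) = 5 + O
W(C(-8))*(-102) = (-27 + (5 - 8))*(-102) = (-27 - 3)*(-102) = -30*(-102) = 3060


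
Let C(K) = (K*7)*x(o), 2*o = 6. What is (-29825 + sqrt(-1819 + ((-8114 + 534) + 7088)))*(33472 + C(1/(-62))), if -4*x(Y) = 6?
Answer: -123790123925/124 + 4150549*I*sqrt(2311)/124 ≈ -9.9831e+8 + 1.6091e+6*I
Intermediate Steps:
o = 3 (o = (1/2)*6 = 3)
x(Y) = -3/2 (x(Y) = -1/4*6 = -3/2)
C(K) = -21*K/2 (C(K) = (K*7)*(-3/2) = (7*K)*(-3/2) = -21*K/2)
(-29825 + sqrt(-1819 + ((-8114 + 534) + 7088)))*(33472 + C(1/(-62))) = (-29825 + sqrt(-1819 + ((-8114 + 534) + 7088)))*(33472 - 21/2/(-62)) = (-29825 + sqrt(-1819 + (-7580 + 7088)))*(33472 - 21/2*(-1/62)) = (-29825 + sqrt(-1819 - 492))*(33472 + 21/124) = (-29825 + sqrt(-2311))*(4150549/124) = (-29825 + I*sqrt(2311))*(4150549/124) = -123790123925/124 + 4150549*I*sqrt(2311)/124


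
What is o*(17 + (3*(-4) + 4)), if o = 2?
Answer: 18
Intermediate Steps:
o*(17 + (3*(-4) + 4)) = 2*(17 + (3*(-4) + 4)) = 2*(17 + (-12 + 4)) = 2*(17 - 8) = 2*9 = 18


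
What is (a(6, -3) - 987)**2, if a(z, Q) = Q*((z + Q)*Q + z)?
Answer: 956484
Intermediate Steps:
a(z, Q) = Q*(z + Q*(Q + z)) (a(z, Q) = Q*((Q + z)*Q + z) = Q*(Q*(Q + z) + z) = Q*(z + Q*(Q + z)))
(a(6, -3) - 987)**2 = (-3*(6 + (-3)**2 - 3*6) - 987)**2 = (-3*(6 + 9 - 18) - 987)**2 = (-3*(-3) - 987)**2 = (9 - 987)**2 = (-978)**2 = 956484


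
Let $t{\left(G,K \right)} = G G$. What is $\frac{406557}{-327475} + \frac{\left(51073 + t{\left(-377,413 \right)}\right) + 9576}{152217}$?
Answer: $\frac{4519838681}{49847262075} \approx 0.090674$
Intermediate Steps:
$t{\left(G,K \right)} = G^{2}$
$\frac{406557}{-327475} + \frac{\left(51073 + t{\left(-377,413 \right)}\right) + 9576}{152217} = \frac{406557}{-327475} + \frac{\left(51073 + \left(-377\right)^{2}\right) + 9576}{152217} = 406557 \left(- \frac{1}{327475}\right) + \left(\left(51073 + 142129\right) + 9576\right) \frac{1}{152217} = - \frac{406557}{327475} + \left(193202 + 9576\right) \frac{1}{152217} = - \frac{406557}{327475} + 202778 \cdot \frac{1}{152217} = - \frac{406557}{327475} + \frac{202778}{152217} = \frac{4519838681}{49847262075}$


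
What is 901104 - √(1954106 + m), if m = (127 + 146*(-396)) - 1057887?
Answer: 901104 - 33*√770 ≈ 9.0019e+5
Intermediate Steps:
m = -1115576 (m = (127 - 57816) - 1057887 = -57689 - 1057887 = -1115576)
901104 - √(1954106 + m) = 901104 - √(1954106 - 1115576) = 901104 - √838530 = 901104 - 33*√770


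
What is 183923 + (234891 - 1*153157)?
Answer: 265657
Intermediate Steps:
183923 + (234891 - 1*153157) = 183923 + (234891 - 153157) = 183923 + 81734 = 265657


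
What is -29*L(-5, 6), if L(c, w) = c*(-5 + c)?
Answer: -1450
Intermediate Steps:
-29*L(-5, 6) = -(-145)*(-5 - 5) = -(-145)*(-10) = -29*50 = -1450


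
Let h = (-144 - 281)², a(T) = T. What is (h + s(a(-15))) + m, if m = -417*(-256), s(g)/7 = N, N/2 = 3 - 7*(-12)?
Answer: 288595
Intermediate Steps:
N = 174 (N = 2*(3 - 7*(-12)) = 2*(3 + 84) = 2*87 = 174)
s(g) = 1218 (s(g) = 7*174 = 1218)
m = 106752
h = 180625 (h = (-425)² = 180625)
(h + s(a(-15))) + m = (180625 + 1218) + 106752 = 181843 + 106752 = 288595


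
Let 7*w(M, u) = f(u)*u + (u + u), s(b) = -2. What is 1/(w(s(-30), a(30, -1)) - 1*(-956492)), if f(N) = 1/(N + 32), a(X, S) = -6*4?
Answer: 7/6695393 ≈ 1.0455e-6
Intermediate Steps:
a(X, S) = -24
f(N) = 1/(32 + N)
w(M, u) = 2*u/7 + u/(7*(32 + u)) (w(M, u) = (u/(32 + u) + (u + u))/7 = (u/(32 + u) + 2*u)/7 = (2*u + u/(32 + u))/7 = 2*u/7 + u/(7*(32 + u)))
1/(w(s(-30), a(30, -1)) - 1*(-956492)) = 1/((⅐)*(-24)*(65 + 2*(-24))/(32 - 24) - 1*(-956492)) = 1/((⅐)*(-24)*(65 - 48)/8 + 956492) = 1/((⅐)*(-24)*(⅛)*17 + 956492) = 1/(-51/7 + 956492) = 1/(6695393/7) = 7/6695393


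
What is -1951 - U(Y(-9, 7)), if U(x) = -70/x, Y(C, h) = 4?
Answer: -3867/2 ≈ -1933.5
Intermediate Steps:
-1951 - U(Y(-9, 7)) = -1951 - (-70)/4 = -1951 - 1*(-35/2) = -1951 + 35/2 = -3867/2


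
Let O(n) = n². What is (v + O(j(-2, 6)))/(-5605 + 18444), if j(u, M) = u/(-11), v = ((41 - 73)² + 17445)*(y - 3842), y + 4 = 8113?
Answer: 9535673987/1553519 ≈ 6138.1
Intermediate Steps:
y = 8109 (y = -4 + 8113 = 8109)
v = 78807223 (v = ((41 - 73)² + 17445)*(8109 - 3842) = ((-32)² + 17445)*4267 = (1024 + 17445)*4267 = 18469*4267 = 78807223)
j(u, M) = -u/11 (j(u, M) = u*(-1/11) = -u/11)
(v + O(j(-2, 6)))/(-5605 + 18444) = (78807223 + (-1/11*(-2))²)/(-5605 + 18444) = (78807223 + (2/11)²)/12839 = (78807223 + 4/121)*(1/12839) = (9535673987/121)*(1/12839) = 9535673987/1553519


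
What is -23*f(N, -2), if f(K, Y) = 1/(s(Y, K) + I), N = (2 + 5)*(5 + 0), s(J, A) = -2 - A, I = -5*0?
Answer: 23/37 ≈ 0.62162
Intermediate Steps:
I = 0
N = 35 (N = 7*5 = 35)
f(K, Y) = 1/(-2 - K) (f(K, Y) = 1/((-2 - K) + 0) = 1/(-2 - K))
-23*f(N, -2) = -(-23)/(2 + 35) = -(-23)/37 = -23*(-1/37) = 23/37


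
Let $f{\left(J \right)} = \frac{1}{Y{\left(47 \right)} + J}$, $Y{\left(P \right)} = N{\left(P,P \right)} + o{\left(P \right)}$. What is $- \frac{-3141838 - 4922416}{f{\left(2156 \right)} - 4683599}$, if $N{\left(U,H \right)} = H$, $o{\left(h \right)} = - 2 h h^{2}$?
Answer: $- \frac{828372267261}{481106314679} \approx -1.7218$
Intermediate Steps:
$o{\left(h \right)} = - 2 h^{3}$
$Y{\left(P \right)} = P - 2 P^{3}$
$f{\left(J \right)} = \frac{1}{-207599 + J}$ ($f{\left(J \right)} = \frac{1}{\left(47 - 2 \cdot 47^{3}\right) + J} = \frac{1}{\left(47 - 207646\right) + J} = \frac{1}{-207599 + J}$)
$- \frac{-3141838 - 4922416}{f{\left(2156 \right)} - 4683599} = - \frac{-3141838 - 4922416}{\frac{1}{-207599 + 2156} - 4683599} = - \frac{-8064254}{\frac{1}{-205443} - 4683599} = - \frac{-8064254}{- \frac{1}{205443} - 4683599} = - \frac{-8064254}{- \frac{962212629358}{205443}} = - \frac{\left(-8064254\right) \left(-205443\right)}{962212629358} = \left(-1\right) \frac{828372267261}{481106314679} = - \frac{828372267261}{481106314679}$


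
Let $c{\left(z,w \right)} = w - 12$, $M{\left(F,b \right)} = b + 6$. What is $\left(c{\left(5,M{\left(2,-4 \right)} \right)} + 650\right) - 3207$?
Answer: $-2567$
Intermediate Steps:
$M{\left(F,b \right)} = 6 + b$
$c{\left(z,w \right)} = -12 + w$
$\left(c{\left(5,M{\left(2,-4 \right)} \right)} + 650\right) - 3207 = \left(\left(-12 + \left(6 - 4\right)\right) + 650\right) - 3207 = \left(\left(-12 + 2\right) + 650\right) - 3207 = \left(-10 + 650\right) - 3207 = 640 - 3207 = -2567$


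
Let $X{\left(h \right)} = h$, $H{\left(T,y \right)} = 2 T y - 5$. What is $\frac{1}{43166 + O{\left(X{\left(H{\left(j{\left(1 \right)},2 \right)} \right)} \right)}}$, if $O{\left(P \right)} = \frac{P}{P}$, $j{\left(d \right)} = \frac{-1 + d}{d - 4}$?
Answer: $\frac{1}{43167} \approx 2.3166 \cdot 10^{-5}$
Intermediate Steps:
$j{\left(d \right)} = \frac{-1 + d}{-4 + d}$
$H{\left(T,y \right)} = -5 + 2 T y$ ($H{\left(T,y \right)} = 2 T y - 5 = -5 + 2 T y$)
$O{\left(P \right)} = 1$
$\frac{1}{43166 + O{\left(X{\left(H{\left(j{\left(1 \right)},2 \right)} \right)} \right)}} = \frac{1}{43166 + 1} = \frac{1}{43167}$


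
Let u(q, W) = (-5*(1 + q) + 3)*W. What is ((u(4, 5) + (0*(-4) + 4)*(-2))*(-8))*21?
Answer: 19824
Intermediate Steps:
u(q, W) = W*(-2 - 5*q) (u(q, W) = ((-5 - 5*q) + 3)*W = (-2 - 5*q)*W = W*(-2 - 5*q))
((u(4, 5) + (0*(-4) + 4)*(-2))*(-8))*21 = ((-1*5*(2 + 5*4) + (0*(-4) + 4)*(-2))*(-8))*21 = ((-1*5*(2 + 20) + (0 + 4)*(-2))*(-8))*21 = ((-1*5*22 + 4*(-2))*(-8))*21 = ((-110 - 8)*(-8))*21 = -118*(-8)*21 = 944*21 = 19824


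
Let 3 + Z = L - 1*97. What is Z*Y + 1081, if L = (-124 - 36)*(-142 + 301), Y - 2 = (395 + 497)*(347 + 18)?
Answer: -8315363199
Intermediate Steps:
Y = 325582 (Y = 2 + (395 + 497)*(347 + 18) = 2 + 892*365 = 2 + 325580 = 325582)
L = -25440 (L = -160*159 = -25440)
Z = -25540 (Z = -3 + (-25440 - 1*97) = -3 + (-25440 - 97) = -3 - 25537 = -25540)
Z*Y + 1081 = -25540*325582 + 1081 = -8315364280 + 1081 = -8315363199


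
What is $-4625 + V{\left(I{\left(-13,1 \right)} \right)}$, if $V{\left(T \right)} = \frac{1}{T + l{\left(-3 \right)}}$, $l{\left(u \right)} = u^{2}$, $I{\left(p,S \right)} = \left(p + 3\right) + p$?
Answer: $- \frac{64751}{14} \approx -4625.1$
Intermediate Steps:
$I{\left(p,S \right)} = 3 + 2 p$ ($I{\left(p,S \right)} = \left(3 + p\right) + p = 3 + 2 p$)
$V{\left(T \right)} = \frac{1}{9 + T}$ ($V{\left(T \right)} = \frac{1}{T + \left(-3\right)^{2}} = \frac{1}{T + 9} = \frac{1}{9 + T}$)
$-4625 + V{\left(I{\left(-13,1 \right)} \right)} = -4625 + \frac{1}{9 + \left(3 + 2 \left(-13\right)\right)} = -4625 + \frac{1}{9 + \left(3 - 26\right)} = -4625 + \frac{1}{9 - 23} = -4625 + \frac{1}{-14} = -4625 - \frac{1}{14} = - \frac{64751}{14}$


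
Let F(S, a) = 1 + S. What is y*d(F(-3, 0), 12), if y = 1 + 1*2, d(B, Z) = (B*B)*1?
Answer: 12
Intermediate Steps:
d(B, Z) = B² (d(B, Z) = B²*1 = B²)
y = 3 (y = 1 + 2 = 3)
y*d(F(-3, 0), 12) = 3*(1 - 3)² = 3*(-2)² = 3*4 = 12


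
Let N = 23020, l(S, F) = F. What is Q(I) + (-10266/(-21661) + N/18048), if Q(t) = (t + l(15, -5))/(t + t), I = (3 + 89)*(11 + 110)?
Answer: 611771622509/271994924256 ≈ 2.2492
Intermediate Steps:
I = 11132 (I = 92*121 = 11132)
Q(t) = (-5 + t)/(2*t) (Q(t) = (t - 5)/(t + t) = (-5 + t)/((2*t)) = (-5 + t)*(1/(2*t)) = (-5 + t)/(2*t))
Q(I) + (-10266/(-21661) + N/18048) = (1/2)*(-5 + 11132)/11132 + (-10266/(-21661) + 23020/18048) = (1/2)*(1/11132)*11127 + (-10266*(-1/21661) + 23020*(1/18048)) = 11127/22264 + (10266/21661 + 5755/4512) = 11127/22264 + 170979247/97734432 = 611771622509/271994924256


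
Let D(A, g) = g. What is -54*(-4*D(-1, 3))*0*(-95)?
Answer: 0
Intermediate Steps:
-54*(-4*D(-1, 3))*0*(-95) = -54*(-4*3)*0*(-95) = -(-648)*0*(-95) = -54*0*(-95) = 0*(-95) = 0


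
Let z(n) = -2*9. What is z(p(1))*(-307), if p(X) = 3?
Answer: 5526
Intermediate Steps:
z(n) = -18 (z(n) = -1*18 = -18)
z(p(1))*(-307) = -18*(-307) = 5526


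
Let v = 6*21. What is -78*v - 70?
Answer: -9898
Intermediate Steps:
v = 126
-78*v - 70 = -78*126 - 70 = -9828 - 70 = -9898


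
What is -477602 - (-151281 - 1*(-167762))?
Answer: -494083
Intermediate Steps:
-477602 - (-151281 - 1*(-167762)) = -477602 - (-151281 + 167762) = -477602 - 1*16481 = -477602 - 16481 = -494083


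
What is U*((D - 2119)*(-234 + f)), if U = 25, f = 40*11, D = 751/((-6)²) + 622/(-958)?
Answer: -93193120225/8622 ≈ -1.0809e+7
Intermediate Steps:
D = 348533/17244 (D = 751/36 + 622*(-1/958) = 751*(1/36) - 311/479 = 751/36 - 311/479 = 348533/17244 ≈ 20.212)
f = 440
U*((D - 2119)*(-234 + f)) = 25*((348533/17244 - 2119)*(-234 + 440)) = 25*(-36191503/17244*206) = 25*(-3727724809/8622) = -93193120225/8622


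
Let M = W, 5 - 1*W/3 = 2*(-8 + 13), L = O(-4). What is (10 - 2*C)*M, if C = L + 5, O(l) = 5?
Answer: 150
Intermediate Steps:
L = 5
C = 10 (C = 5 + 5 = 10)
W = -15 (W = 15 - 6*(-8 + 13) = 15 - 6*5 = 15 - 3*10 = 15 - 30 = -15)
M = -15
(10 - 2*C)*M = (10 - 2*10)*(-15) = (10 - 20)*(-15) = -10*(-15) = 150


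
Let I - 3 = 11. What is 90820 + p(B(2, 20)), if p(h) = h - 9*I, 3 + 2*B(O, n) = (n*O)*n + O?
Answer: 182187/2 ≈ 91094.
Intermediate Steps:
I = 14 (I = 3 + 11 = 14)
B(O, n) = -3/2 + O/2 + O*n**2/2 (B(O, n) = -3/2 + ((n*O)*n + O)/2 = -3/2 + ((O*n)*n + O)/2 = -3/2 + (O*n**2 + O)/2 = -3/2 + (O + O*n**2)/2 = -3/2 + (O/2 + O*n**2/2) = -3/2 + O/2 + O*n**2/2)
p(h) = -126 + h (p(h) = h - 9*14 = h - 126 = -126 + h)
90820 + p(B(2, 20)) = 90820 + (-126 + (-3/2 + (1/2)*2 + (1/2)*2*20**2)) = 90820 + (-126 + (-3/2 + 1 + (1/2)*2*400)) = 90820 + (-126 + (-3/2 + 1 + 400)) = 90820 + (-126 + 799/2) = 90820 + 547/2 = 182187/2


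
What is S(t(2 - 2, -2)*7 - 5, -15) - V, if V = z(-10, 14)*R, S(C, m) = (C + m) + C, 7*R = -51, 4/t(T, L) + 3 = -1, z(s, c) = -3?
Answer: -426/7 ≈ -60.857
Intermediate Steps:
t(T, L) = -1 (t(T, L) = 4/(-3 - 1) = 4/(-4) = 4*(-¼) = -1)
R = -51/7 (R = (⅐)*(-51) = -51/7 ≈ -7.2857)
S(C, m) = m + 2*C
V = 153/7 (V = -3*(-51/7) = 153/7 ≈ 21.857)
S(t(2 - 2, -2)*7 - 5, -15) - V = (-15 + 2*(-1*7 - 5)) - 1*153/7 = (-15 + 2*(-7 - 5)) - 153/7 = (-15 + 2*(-12)) - 153/7 = (-15 - 24) - 153/7 = -39 - 153/7 = -426/7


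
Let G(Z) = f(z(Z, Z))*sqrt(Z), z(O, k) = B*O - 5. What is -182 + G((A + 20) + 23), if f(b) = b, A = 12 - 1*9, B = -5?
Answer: -182 - 235*sqrt(46) ≈ -1775.8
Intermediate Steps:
A = 3 (A = 12 - 9 = 3)
z(O, k) = -5 - 5*O (z(O, k) = -5*O - 5 = -5 - 5*O)
G(Z) = sqrt(Z)*(-5 - 5*Z) (G(Z) = (-5 - 5*Z)*sqrt(Z) = sqrt(Z)*(-5 - 5*Z))
-182 + G((A + 20) + 23) = -182 + 5*sqrt((3 + 20) + 23)*(-1 - ((3 + 20) + 23)) = -182 + 5*sqrt(23 + 23)*(-1 - (23 + 23)) = -182 + 5*sqrt(46)*(-1 - 1*46) = -182 + 5*sqrt(46)*(-1 - 46) = -182 + 5*sqrt(46)*(-47) = -182 - 235*sqrt(46)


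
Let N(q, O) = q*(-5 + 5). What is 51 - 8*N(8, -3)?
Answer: 51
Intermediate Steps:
N(q, O) = 0 (N(q, O) = q*0 = 0)
51 - 8*N(8, -3) = 51 - 8*0 = 51 + 0 = 51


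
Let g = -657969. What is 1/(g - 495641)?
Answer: -1/1153610 ≈ -8.6684e-7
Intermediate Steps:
1/(g - 495641) = 1/(-657969 - 495641) = 1/(-1153610) = -1/1153610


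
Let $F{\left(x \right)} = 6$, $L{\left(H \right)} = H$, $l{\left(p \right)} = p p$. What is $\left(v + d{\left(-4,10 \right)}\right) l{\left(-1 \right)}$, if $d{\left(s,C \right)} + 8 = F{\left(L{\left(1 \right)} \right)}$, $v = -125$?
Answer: $-127$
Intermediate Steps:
$l{\left(p \right)} = p^{2}$
$d{\left(s,C \right)} = -2$ ($d{\left(s,C \right)} = -8 + 6 = -2$)
$\left(v + d{\left(-4,10 \right)}\right) l{\left(-1 \right)} = \left(-125 - 2\right) \left(-1\right)^{2} = \left(-127\right) 1 = -127$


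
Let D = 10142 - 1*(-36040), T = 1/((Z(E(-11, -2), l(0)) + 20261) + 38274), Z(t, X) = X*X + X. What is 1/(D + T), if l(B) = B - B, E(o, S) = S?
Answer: 58535/2703263371 ≈ 2.1653e-5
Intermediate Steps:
l(B) = 0
Z(t, X) = X + X² (Z(t, X) = X² + X = X + X²)
T = 1/58535 (T = 1/((0*(1 + 0) + 20261) + 38274) = 1/((0*1 + 20261) + 38274) = 1/((0 + 20261) + 38274) = 1/(20261 + 38274) = 1/58535 ≈ 1.7084e-5)
D = 46182 (D = 10142 + 36040 = 46182)
1/(D + T) = 1/(46182 + 1/58535) = 1/(2703263371/58535) = 58535/2703263371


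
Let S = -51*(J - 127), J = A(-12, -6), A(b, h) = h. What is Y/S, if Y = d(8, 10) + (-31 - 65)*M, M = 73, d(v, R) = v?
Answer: -1000/969 ≈ -1.0320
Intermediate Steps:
Y = -7000 (Y = 8 + (-31 - 65)*73 = 8 - 96*73 = 8 - 7008 = -7000)
J = -6
S = 6783 (S = -51*(-6 - 127) = -51*(-133) = 6783)
Y/S = -7000/6783 = -7000*1/6783 = -1000/969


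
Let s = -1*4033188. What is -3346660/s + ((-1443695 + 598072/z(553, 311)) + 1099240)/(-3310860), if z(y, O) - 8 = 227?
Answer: 243994822559947/261502532757900 ≈ 0.93305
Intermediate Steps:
z(y, O) = 235 (z(y, O) = 8 + 227 = 235)
s = -4033188
-3346660/s + ((-1443695 + 598072/z(553, 311)) + 1099240)/(-3310860) = -3346660/(-4033188) + ((-1443695 + 598072/235) + 1099240)/(-3310860) = -3346660*(-1/4033188) + ((-1443695 + 598072*(1/235)) + 1099240)*(-1/3310860) = 836665/1008297 + ((-1443695 + 598072/235) + 1099240)*(-1/3310860) = 836665/1008297 + (-338670253/235 + 1099240)*(-1/3310860) = 836665/1008297 - 80348853/235*(-1/3310860) = 836665/1008297 + 26782951/259350700 = 243994822559947/261502532757900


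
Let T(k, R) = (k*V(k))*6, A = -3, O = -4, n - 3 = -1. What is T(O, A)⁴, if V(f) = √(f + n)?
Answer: 1327104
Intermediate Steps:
n = 2 (n = 3 - 1 = 2)
V(f) = √(2 + f) (V(f) = √(f + 2) = √(2 + f))
T(k, R) = 6*k*√(2 + k) (T(k, R) = (k*√(2 + k))*6 = 6*k*√(2 + k))
T(O, A)⁴ = (6*(-4)*√(2 - 4))⁴ = (6*(-4)*√(-2))⁴ = (6*(-4)*(I*√2))⁴ = (-24*I*√2)⁴ = 1327104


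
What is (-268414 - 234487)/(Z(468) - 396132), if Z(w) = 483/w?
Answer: 78452556/61796431 ≈ 1.2695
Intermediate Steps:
(-268414 - 234487)/(Z(468) - 396132) = (-268414 - 234487)/(483/468 - 396132) = -502901/(483*(1/468) - 396132) = -502901/(161/156 - 396132) = -502901/(-61796431/156) = -502901*(-156/61796431) = 78452556/61796431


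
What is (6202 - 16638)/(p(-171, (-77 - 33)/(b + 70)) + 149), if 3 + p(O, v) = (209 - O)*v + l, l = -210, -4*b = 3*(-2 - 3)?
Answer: 153931/9304 ≈ 16.545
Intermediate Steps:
b = 15/4 (b = -3*(-2 - 3)/4 = -3*(-5)/4 = -¼*(-15) = 15/4 ≈ 3.7500)
p(O, v) = -213 + v*(209 - O) (p(O, v) = -3 + ((209 - O)*v - 210) = -3 + (v*(209 - O) - 210) = -3 + (-210 + v*(209 - O)) = -213 + v*(209 - O))
(6202 - 16638)/(p(-171, (-77 - 33)/(b + 70)) + 149) = (6202 - 16638)/((-213 + 209*((-77 - 33)/(15/4 + 70)) - 1*(-171)*(-77 - 33)/(15/4 + 70)) + 149) = -10436/((-213 + 209*(-110/295/4) - 1*(-171)*(-110/295/4)) + 149) = -10436/((-213 + 209*(-110*4/295) - 1*(-171)*(-110*4/295)) + 149) = -10436/((-213 + 209*(-88/59) - 1*(-171)*(-88/59)) + 149) = -10436/((-213 - 18392/59 - 15048/59) + 149) = -10436/(-46007/59 + 149) = -10436/(-37216/59) = -10436*(-59/37216) = 153931/9304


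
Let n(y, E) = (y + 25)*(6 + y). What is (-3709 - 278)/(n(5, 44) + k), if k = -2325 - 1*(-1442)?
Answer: 3987/553 ≈ 7.2098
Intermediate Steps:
n(y, E) = (6 + y)*(25 + y) (n(y, E) = (25 + y)*(6 + y) = (6 + y)*(25 + y))
k = -883 (k = -2325 + 1442 = -883)
(-3709 - 278)/(n(5, 44) + k) = (-3709 - 278)/((150 + 5² + 31*5) - 883) = -3987/((150 + 25 + 155) - 883) = -3987/(330 - 883) = -3987/(-553) = -3987*(-1/553) = 3987/553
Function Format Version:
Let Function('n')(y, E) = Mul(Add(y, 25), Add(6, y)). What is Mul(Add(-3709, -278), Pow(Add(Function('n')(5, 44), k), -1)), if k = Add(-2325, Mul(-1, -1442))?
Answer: Rational(3987, 553) ≈ 7.2098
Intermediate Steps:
Function('n')(y, E) = Mul(Add(6, y), Add(25, y)) (Function('n')(y, E) = Mul(Add(25, y), Add(6, y)) = Mul(Add(6, y), Add(25, y)))
k = -883 (k = Add(-2325, 1442) = -883)
Mul(Add(-3709, -278), Pow(Add(Function('n')(5, 44), k), -1)) = Mul(Add(-3709, -278), Pow(Add(Add(150, Pow(5, 2), Mul(31, 5)), -883), -1)) = Mul(-3987, Pow(Add(Add(150, 25, 155), -883), -1)) = Mul(-3987, Pow(Add(330, -883), -1)) = Mul(-3987, Pow(-553, -1)) = Mul(-3987, Rational(-1, 553)) = Rational(3987, 553)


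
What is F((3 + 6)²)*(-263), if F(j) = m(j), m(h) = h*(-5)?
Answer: 106515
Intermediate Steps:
m(h) = -5*h
F(j) = -5*j
F((3 + 6)²)*(-263) = -5*(3 + 6)²*(-263) = -5*9²*(-263) = -5*81*(-263) = -405*(-263) = 106515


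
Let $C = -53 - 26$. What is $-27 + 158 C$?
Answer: $-12509$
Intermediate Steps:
$C = -79$
$-27 + 158 C = -27 + 158 \left(-79\right) = -27 - 12482 = -12509$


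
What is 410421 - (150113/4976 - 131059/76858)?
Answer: 78476370780699/191222704 ≈ 4.1039e+5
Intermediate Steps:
410421 - (150113/4976 - 131059/76858) = 410421 - 1*5442617685/191222704 = 410421 - 5442617685/191222704 = 78476370780699/191222704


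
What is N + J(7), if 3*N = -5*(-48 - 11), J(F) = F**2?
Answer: 442/3 ≈ 147.33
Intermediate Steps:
N = 295/3 (N = (-5*(-48 - 11))/3 = (-5*(-59))/3 = (1/3)*295 = 295/3 ≈ 98.333)
N + J(7) = 295/3 + 7**2 = 295/3 + 49 = 442/3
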